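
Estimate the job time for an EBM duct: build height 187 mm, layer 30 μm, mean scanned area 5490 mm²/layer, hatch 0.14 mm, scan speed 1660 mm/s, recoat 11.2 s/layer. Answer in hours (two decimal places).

60.30 hours

Layer count = ceil(187 / 0.03) = 6234.
Scan path per layer = 5490 / 0.14 = 39214.3 mm.
Beam time per layer: 39214.3 / 1660 → 23.6231 s.
Time per layer: 23.6231 + 11.2 → 34.8231 s.
Build time = 6234 × 34.8231 = 217087.2054 s = 60.30 hours.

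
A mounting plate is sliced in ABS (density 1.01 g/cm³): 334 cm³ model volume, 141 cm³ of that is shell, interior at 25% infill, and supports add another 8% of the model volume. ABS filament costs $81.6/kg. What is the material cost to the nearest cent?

$17.80

Volume inside the shell: 334 − 141 → 193 cm³.
Deposited infill = 0.25 × 193 = 48.25 cm³.
Support = 0.08 × 334, so 26.72 cm³.
Total extruded = 141 + 48.25 + 26.72 = 215.97 cm³.
Mass: 215.97 × 1.01 → 218.1297 g.
Cost = 218.1297 g / 1000 × $81.6/kg = $17.80.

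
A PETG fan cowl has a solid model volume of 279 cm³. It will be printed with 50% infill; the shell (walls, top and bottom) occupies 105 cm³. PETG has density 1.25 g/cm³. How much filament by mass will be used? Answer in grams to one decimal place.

Interior volume = 279 − 105 = 174 cm³.
Infill deposited = 0.50 × 174, so 87 cm³.
Deposited volume = 105 + 87 = 192 cm³.
Mass = 192 × 1.25, so 240 g.

240.0 g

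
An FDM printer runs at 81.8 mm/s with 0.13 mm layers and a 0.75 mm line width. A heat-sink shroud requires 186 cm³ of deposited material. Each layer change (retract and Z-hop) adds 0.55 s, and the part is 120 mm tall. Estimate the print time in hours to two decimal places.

Extrusion cross-section = 0.13 × 0.75, so 0.0975 mm².
Path length: 186000 mm³ / 0.0975 mm² → 1907692.3 mm.
Time extruding = 1907692.3 / 81.8, so 23321.4 s.
Layers = ⌈120/0.13⌉ = 924.
Non-print overhead: 924 × 0.55 → 508.2 s.
Altogether 23321.4 + 508.2 = 23829.6 s, i.e. 6.62 hours.

6.62 hours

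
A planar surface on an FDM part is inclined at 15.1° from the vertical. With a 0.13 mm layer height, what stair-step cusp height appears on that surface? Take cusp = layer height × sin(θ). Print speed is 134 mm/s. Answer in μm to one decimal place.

h_c = t·sin θ = 0.13 × 0.2605 = 0.033865 mm (33.9 μm).

33.9 μm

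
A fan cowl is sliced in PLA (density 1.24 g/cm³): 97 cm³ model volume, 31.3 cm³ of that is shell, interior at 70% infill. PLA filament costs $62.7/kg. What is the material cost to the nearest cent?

Infill region = 97 − 31.3, so 65.7 cm³.
Infill volume: 0.70 × 65.7 → 45.99 cm³.
Total printed volume = 31.3 + 45.99, so 77.29 cm³.
Mass: 77.29 × 1.24 → 95.8396 g.
At $62.7/kg: 95.8396/1000 × 62.7 = $6.01.

$6.01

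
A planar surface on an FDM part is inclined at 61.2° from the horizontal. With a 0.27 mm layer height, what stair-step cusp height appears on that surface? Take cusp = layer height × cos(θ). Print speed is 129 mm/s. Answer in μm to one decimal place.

cos(61.2°) = 0.4818, so cusp = 0.27 × 0.4818 = 0.130086 mm → 130.1 μm.

130.1 μm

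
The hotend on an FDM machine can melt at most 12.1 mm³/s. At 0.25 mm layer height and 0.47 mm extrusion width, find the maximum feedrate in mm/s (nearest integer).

Bead cross-section = 0.25 × 0.47, so 0.1175 mm².
Max speed = 12.1 / 0.1175 = 102.98 ≈ 103 mm/s.

103 mm/s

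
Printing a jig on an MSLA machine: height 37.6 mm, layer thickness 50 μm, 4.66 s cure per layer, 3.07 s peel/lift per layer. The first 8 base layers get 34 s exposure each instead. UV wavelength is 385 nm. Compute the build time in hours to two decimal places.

1.68 hours

Layer count = ceil(37.6 / 0.05) = 752.
Base layers = 8 × (34 + 3.07) = 296.56 s.
Normal layers = 744 × (4.66 + 3.07) = 5751.12 s.
Total = 296.56 + 5751.12 = 6047.68 s = 1.68 hours.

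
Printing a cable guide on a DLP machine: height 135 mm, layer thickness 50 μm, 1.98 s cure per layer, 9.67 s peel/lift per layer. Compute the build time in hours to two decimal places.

8.74 hours

Number of layers: 135 / 0.05 → 2700 (rounded up).
Per-layer time = 1.98 + 9.67, so 11.65 s.
Build time: 2700 × 11.65 s = 31455 s, i.e. 8.74 hours.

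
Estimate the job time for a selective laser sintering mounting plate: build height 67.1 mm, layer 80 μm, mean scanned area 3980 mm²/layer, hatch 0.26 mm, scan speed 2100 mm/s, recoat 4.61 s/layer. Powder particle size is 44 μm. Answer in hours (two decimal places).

2.77 hours

Number of layers: 67.1 / 0.08 → 839 (rounded up).
Scan path per layer: 3980 / 0.26 → 15307.7 mm.
Per-layer scan time = 15307.7 / 2100, so 7.2894 s.
Per-layer time = 7.2894 + 4.61, so 11.8994 s.
839 layers × 11.8994 s/layer = 9983.5966 s, i.e. 2.77 hours.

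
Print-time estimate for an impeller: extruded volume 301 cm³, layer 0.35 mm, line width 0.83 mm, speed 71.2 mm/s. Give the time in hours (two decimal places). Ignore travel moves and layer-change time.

Line area = 0.35 × 0.83, so 0.2905 mm².
Toolpath length = 301 cm³ / 0.2905 mm² = 301000 / 0.2905 = 1036144.6 mm.
Time extruding: 1036144.6 / 71.2 → 14552.6 s.
In the requested units: 14552.6 s = 4.04 hours.

4.04 hours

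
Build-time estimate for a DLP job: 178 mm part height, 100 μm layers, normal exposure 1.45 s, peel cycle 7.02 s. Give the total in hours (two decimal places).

Number of layers: 178 / 0.1 → 1780 (rounded up).
Each layer takes = 1.45 + 7.02 = 8.47 s.
Build time: 1780 × 8.47 s = 15076.6 s, i.e. 4.19 hours.

4.19 hours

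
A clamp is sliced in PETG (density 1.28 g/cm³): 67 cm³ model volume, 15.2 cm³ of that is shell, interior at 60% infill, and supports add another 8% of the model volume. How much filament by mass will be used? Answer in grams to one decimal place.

66.1 g

Infill region: 67 − 15.2 → 51.8 cm³.
Infill deposited = 0.60 × 51.8 = 31.08 cm³.
Support: 0.08 × 67 → 5.36 cm³.
Total extruded = 15.2 + 31.08 + 5.36 = 51.64 cm³.
Mass = 51.64 × 1.28 = 66.0992 g.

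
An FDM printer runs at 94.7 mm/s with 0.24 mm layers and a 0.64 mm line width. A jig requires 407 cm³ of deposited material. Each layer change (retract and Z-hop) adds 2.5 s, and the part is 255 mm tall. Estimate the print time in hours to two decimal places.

Line area = 0.24 × 0.64 = 0.1536 mm².
Total extruded path = 407000/0.1536 = 2649739.6 mm.
Print-move time = 2649739.6 / 94.7, so 27980.4 s.
Number of layers: 255 / 0.24 → 1063 (rounded up).
Non-print overhead = 1063 × 2.5 = 2657.5 s.
Altogether 27980.4 + 2657.5 = 30637.9 s, i.e. 8.51 hours.

8.51 hours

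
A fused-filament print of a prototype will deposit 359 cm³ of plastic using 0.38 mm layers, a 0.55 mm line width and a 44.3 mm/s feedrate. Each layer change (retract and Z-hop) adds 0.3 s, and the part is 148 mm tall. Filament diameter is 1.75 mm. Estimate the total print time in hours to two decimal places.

Line area: 0.38 × 0.55 → 0.209 mm².
Toolpath length = 359 cm³ / 0.209 mm² = 359000 / 0.209 = 1717703.3 mm.
Extrusion time = 1717703.3 / 44.3 = 38774.3 s.
Number of layers: 148 / 0.38 → 390 (rounded up).
Non-print overhead = 390 × 0.3 = 117 s.
Altogether 38774.3 + 117 = 38891.3 s, i.e. 10.80 hours.

10.80 hours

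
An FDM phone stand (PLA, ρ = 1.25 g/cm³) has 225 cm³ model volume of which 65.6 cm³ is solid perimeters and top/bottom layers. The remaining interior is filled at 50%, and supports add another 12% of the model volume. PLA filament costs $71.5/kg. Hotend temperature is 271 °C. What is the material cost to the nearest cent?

$15.40

Infill region = 225 − 65.6, so 159.4 cm³.
Infill deposited = 0.50 × 159.4 = 79.7 cm³.
Support = 0.12 × 225, so 27 cm³.
Total extruded = 65.6 + 79.7 + 27, so 172.3 cm³.
Mass: 172.3 × 1.25 → 215.375 g.
Cost = 215.375 g / 1000 × $71.5/kg = $15.40.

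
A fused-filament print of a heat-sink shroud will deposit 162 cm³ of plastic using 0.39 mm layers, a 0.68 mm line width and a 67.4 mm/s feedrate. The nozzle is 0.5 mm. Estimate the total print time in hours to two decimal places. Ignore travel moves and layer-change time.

2.52 hours

Extrusion cross-section: 0.39 × 0.68 → 0.2652 mm².
Path length: 162000 mm³ / 0.2652 mm² → 610859.7 mm.
Time extruding = 610859.7 / 67.4 = 9063.2 s.
9063.2 s = 2.52 hours.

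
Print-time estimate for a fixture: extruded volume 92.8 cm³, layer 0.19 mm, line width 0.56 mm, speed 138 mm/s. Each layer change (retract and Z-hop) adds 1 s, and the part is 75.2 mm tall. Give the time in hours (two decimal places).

Line area = 0.19 × 0.56 = 0.1064 mm².
Toolpath length = 92.8 cm³ / 0.1064 mm² = 92800 / 0.1064 = 872180.5 mm.
Extrusion time = 872180.5 / 138, so 6320.1 s.
Layer count = ceil(75.2 / 0.19) = 396.
Layer-change overhead: 396 × 1 → 396 s.
Total = 6320.1 + 396 = 6716.1 s = 1.87 hours.

1.87 hours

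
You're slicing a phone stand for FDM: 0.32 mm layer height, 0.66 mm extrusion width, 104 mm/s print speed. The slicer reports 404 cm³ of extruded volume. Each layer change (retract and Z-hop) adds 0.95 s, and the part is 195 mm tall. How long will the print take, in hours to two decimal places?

Bead cross-section: 0.32 × 0.66 → 0.2112 mm².
Path length: 404000 mm³ / 0.2112 mm² → 1912878.8 mm.
Extrusion time = 1912878.8 / 104, so 18393.1 s.
Layers = ⌈195/0.32⌉ = 610.
Z-hop total = 610 × 0.95, so 579.5 s.
Total = 18393.1 + 579.5 = 18972.6 s = 5.27 hours.

5.27 hours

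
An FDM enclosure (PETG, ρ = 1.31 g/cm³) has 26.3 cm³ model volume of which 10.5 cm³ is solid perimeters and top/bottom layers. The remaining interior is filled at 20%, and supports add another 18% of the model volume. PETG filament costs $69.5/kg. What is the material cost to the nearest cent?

$1.67

Volume inside the shell: 26.3 − 10.5 → 15.8 cm³.
Deposited infill = 0.20 × 15.8, so 3.16 cm³.
Support = 0.18 × 26.3, so 4.734 cm³.
Total extruded = 10.5 + 3.16 + 4.734, so 18.394 cm³.
Mass = 18.394 × 1.31 = 24.09614 g.
Cost = 24.09614 g / 1000 × $69.5/kg = $1.67.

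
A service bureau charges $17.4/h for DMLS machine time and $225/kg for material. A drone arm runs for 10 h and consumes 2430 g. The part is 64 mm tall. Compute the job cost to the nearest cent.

$720.75

Machine-time cost = 17.4 × 10, so $174.00.
Material cost = 225 × 2430/1000 = $546.75.
Job cost: 174.00 + 546.75 = $720.75.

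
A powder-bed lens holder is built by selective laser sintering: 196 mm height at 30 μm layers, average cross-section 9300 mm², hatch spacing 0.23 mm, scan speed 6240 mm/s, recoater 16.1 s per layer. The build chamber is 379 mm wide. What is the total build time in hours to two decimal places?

Layer count = ceil(196 / 0.03) = 6534.
Per-layer scan distance = 9300 / 0.23, so 40434.8 mm.
Scan time per layer = 40434.8 / 6240 = 6.4799 s.
Time per layer: 6.4799 + 16.1 → 22.5799 s.
Build time = 6534 × 22.5799 = 147537.0666 s = 40.98 hours.

40.98 hours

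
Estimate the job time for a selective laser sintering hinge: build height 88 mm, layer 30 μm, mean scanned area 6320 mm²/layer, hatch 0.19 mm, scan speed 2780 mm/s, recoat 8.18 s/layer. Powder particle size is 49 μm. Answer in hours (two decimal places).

Layers = ⌈88/0.03⌉ = 2934.
Per-layer scan distance = 6320 / 0.19 = 33263.2 mm.
Scan time per layer: 33263.2 / 2780 → 11.9652 s.
Time per layer: 11.9652 + 8.18 → 20.1452 s.
Build time = 2934 × 20.1452 = 59106.0168 s = 16.42 hours.

16.42 hours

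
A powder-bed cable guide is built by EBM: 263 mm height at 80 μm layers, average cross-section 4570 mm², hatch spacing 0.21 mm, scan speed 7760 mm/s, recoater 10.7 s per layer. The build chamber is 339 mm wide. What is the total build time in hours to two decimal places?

12.33 hours

Layers = ⌈263/0.08⌉ = 3288.
Hatch length per layer = 4570 / 0.21, so 21761.9 mm.
Beam time per layer = 21761.9 / 7760, so 2.8044 s.
Layer cycle: 2.8044 + 10.7 → 13.5044 s.
Build time = 3288 × 13.5044 = 44402.4672 s = 12.33 hours.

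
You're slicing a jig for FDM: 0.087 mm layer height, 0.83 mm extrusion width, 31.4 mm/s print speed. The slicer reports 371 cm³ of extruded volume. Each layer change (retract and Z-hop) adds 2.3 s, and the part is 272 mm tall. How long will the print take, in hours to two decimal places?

Bead cross-section: 0.087 × 0.83 → 0.07221 mm².
Toolpath length = 371 cm³ / 0.07221 mm² = 371000 / 0.07221 = 5137792.5 mm.
Time extruding = 5137792.5 / 31.4, so 163624 s.
Number of layers: 272 / 0.087 → 3127 (rounded up).
Layer-change overhead: 3127 × 2.3 → 7192.1 s.
Altogether 163624 + 7192.1 = 170816.1 s, i.e. 47.45 hours.

47.45 hours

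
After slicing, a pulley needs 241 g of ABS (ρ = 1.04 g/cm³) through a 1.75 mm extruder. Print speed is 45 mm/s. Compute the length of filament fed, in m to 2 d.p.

96.34 m

Volume = 241 g / 1.04 g·cm⁻³ = 231.7308 cm³ = 231730.8 mm³.
Cross-section of 1.75 mm filament: π·(1.75/2)² = 2.4053 mm².
Length = 231730.8 / 2.4053 = 96341.75 mm = 96.34 m.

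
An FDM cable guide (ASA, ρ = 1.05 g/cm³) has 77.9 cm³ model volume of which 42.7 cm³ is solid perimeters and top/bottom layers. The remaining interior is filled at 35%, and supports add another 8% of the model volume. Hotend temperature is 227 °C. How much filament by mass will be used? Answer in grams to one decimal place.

Interior volume = 77.9 − 42.7 = 35.2 cm³.
Deposited infill: 0.35 × 35.2 → 12.32 cm³.
Support: 0.08 × 77.9 → 6.232 cm³.
Deposited volume: 42.7 + 12.32 + 6.232 → 61.252 cm³.
Mass = 61.252 × 1.05 = 64.3146 g.

64.3 g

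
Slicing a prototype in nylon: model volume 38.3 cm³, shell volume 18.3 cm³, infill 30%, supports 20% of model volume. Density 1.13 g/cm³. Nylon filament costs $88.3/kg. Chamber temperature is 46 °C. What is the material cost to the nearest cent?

$3.19

Interior volume: 38.3 − 18.3 → 20 cm³.
Infill deposited: 0.30 × 20 → 6 cm³.
Support = 0.20 × 38.3, so 7.66 cm³.
Total extruded = 18.3 + 6 + 7.66, so 31.96 cm³.
Mass = 31.96 × 1.13, so 36.1148 g.
Cost = 36.1148 g / 1000 × $88.3/kg = $3.19.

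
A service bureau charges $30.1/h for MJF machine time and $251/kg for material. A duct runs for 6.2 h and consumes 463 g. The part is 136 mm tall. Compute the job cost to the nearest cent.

Machine cost = 30.1 × 6.2 = $186.62.
Material cost: 251 × 463/1000 → $116.213.
Total = 186.62 + 116.213 = 302.833 ≈ $302.83.

$302.83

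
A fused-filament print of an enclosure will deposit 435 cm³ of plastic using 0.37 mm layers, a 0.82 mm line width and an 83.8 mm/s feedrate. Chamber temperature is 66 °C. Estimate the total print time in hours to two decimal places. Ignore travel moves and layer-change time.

Line area = 0.37 × 0.82, so 0.3034 mm².
Path length: 435000 mm³ / 0.3034 mm² → 1433750.8 mm.
Time extruding = 1433750.8 / 83.8, so 17109.2 s.
In the requested units: 17109.2 s = 4.75 hours.

4.75 hours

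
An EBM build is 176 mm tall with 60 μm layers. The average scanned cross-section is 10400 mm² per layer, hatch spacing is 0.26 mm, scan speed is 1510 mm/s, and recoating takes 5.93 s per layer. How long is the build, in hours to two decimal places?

26.42 hours

Layers = ⌈176/0.06⌉ = 2934.
Hatch length per layer: 10400 / 0.26 → 40000 mm.
Per-layer scan time: 40000 / 1510 → 26.4901 s.
Time per layer: 26.4901 + 5.93 → 32.4201 s.
Total: 2934 × 32.4201 s = 95120.5734 s → 26.42 hours.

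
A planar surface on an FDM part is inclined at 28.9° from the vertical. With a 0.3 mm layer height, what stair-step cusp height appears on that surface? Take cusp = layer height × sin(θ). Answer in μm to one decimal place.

sin(28.9°) = 0.4833, so cusp = 0.3 × 0.4833 = 0.14499 mm → 145.0 μm.

145.0 μm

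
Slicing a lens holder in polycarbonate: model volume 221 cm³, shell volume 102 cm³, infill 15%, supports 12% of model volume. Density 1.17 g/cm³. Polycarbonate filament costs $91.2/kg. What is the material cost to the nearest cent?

$15.62

Infill region: 221 − 102 → 119 cm³.
Infill volume: 0.15 × 119 → 17.85 cm³.
Support = 0.12 × 221, so 26.52 cm³.
Total printed volume: 102 + 17.85 + 26.52 → 146.37 cm³.
Mass: 146.37 × 1.17 → 171.2529 g.
At $91.2/kg: 171.2529/1000 × 91.2 = $15.62.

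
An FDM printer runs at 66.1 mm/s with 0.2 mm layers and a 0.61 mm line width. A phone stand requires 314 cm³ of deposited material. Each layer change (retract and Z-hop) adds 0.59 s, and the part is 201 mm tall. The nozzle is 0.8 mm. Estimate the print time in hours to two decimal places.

10.98 hours

Extrusion cross-section = 0.2 × 0.61 = 0.122 mm².
Toolpath length = 314 cm³ / 0.122 mm² = 314000 / 0.122 = 2573770.5 mm.
Extrusion time = 2573770.5 / 66.1 = 38937.5 s.
Layers = ⌈201/0.2⌉ = 1005.
Layer-change overhead = 1005 × 0.59, so 592.95 s.
Altogether 38937.5 + 592.95 = 39530.45 s, i.e. 10.98 hours.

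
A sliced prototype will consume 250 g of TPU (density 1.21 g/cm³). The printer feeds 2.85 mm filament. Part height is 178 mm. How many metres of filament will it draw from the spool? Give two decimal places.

Extruded volume: 250/1.21 = 206.6116 cm³ (206611.6 mm³).
A = π r² = π × 1.425² = 6.3794 mm².
Length = 206611.6 / 6.3794 = 32387.31 mm = 32.39 m.

32.39 m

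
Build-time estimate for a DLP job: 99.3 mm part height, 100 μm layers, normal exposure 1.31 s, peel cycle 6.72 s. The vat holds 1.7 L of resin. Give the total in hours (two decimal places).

Layer count = ceil(99.3 / 0.1) = 993.
Cycle time: 1.31 + 6.72 → 8.03 s.
Total = 993 × 8.03 = 7973.79 s = 2.21 hours.

2.21 hours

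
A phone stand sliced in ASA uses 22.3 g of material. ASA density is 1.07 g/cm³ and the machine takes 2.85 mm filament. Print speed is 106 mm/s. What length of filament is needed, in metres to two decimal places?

3.27 m

Extruded volume: 22.3/1.07 = 20.8411 cm³ (20841.1 mm³).
A = π r² = π × 1.425² = 6.3794 mm².
L = V/A = 20841.1/6.3794 = 3266.94 mm → 3.27 m.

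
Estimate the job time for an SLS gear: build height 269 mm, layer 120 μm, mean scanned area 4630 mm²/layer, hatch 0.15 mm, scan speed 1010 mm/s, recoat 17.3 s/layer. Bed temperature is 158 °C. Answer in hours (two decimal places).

Number of layers: 269 / 0.12 → 2242 (rounded up).
Hatch length per layer = 4630 / 0.15, so 30866.7 mm.
Per-layer scan time = 30866.7 / 1010 = 30.5611 s.
Time per layer: 30.5611 + 17.3 → 47.8611 s.
Total: 2242 × 47.8611 s = 107304.5862 s → 29.81 hours.

29.81 hours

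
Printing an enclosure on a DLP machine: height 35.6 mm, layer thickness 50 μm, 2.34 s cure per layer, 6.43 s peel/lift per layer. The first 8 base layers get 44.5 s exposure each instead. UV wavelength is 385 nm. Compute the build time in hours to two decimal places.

Layers = ⌈35.6/0.05⌉ = 712.
Burn-in layers = 8 × (44.5 + 6.43) = 407.44 s.
Regular layers = 704 × (2.34 + 6.43), so 6174.08 s.
Total = 407.44 + 6174.08 = 6581.52 s = 1.83 hours.

1.83 hours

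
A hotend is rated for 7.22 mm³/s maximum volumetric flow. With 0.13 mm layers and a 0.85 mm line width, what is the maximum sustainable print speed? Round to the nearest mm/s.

65 mm/s

Extrusion cross-section = 0.13 × 0.85 = 0.1105 mm².
Max speed = 7.22 / 0.1105 = 65.34 ≈ 65 mm/s.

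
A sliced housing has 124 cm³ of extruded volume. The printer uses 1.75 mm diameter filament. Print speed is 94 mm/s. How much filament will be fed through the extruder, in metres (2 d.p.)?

A = π r² = π × 0.875² = 2.4053 mm².
L = 124000 mm³ / 2.4053 mm² = 51552.82 mm, i.e. 51.55 m.

51.55 m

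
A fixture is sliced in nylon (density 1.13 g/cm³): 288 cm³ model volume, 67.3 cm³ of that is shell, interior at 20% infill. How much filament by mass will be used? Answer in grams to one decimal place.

125.9 g

Infill region = 288 − 67.3, so 220.7 cm³.
Deposited infill = 0.20 × 220.7, so 44.14 cm³.
Deposited volume: 67.3 + 44.14 → 111.44 cm³.
Mass: 111.44 × 1.13 → 125.9272 g.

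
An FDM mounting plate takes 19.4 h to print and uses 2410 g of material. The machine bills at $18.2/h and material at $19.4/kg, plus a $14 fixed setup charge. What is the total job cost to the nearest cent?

$413.83

Time charge = 18.2 × 19.4 = $353.08.
Material cost = 19.4 × 2410/1000, so $46.754.
Adding setup: 353.08 + 46.754 + 14 → 413.834 ≈ $413.83.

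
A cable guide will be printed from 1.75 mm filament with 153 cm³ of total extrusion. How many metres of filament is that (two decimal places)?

63.61 m

Cross-section of 1.75 mm filament: π·(1.75/2)² = 2.4053 mm².
Length = 153 cm³ / 2.4053 mm² = 153000 / 2.4053 = 63609.53 mm = 63.61 m.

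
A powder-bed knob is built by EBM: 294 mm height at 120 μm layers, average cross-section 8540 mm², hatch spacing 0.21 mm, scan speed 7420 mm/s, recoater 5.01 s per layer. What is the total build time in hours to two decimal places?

7.14 hours

Layer count = ceil(294 / 0.12) = 2450.
Per-layer scan distance: 8540 / 0.21 → 40666.7 mm.
Beam time per layer = 40666.7 / 7420 = 5.4807 s.
Time per layer = 5.4807 + 5.01, so 10.4907 s.
Build time = 2450 × 10.4907 = 25702.215 s = 7.14 hours.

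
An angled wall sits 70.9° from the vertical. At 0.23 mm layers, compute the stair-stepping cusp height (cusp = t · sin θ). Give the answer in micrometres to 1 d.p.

217.3 μm

sin(70.9°) = 0.9449, so cusp = 0.23 × 0.9449 = 0.217327 mm → 217.3 μm.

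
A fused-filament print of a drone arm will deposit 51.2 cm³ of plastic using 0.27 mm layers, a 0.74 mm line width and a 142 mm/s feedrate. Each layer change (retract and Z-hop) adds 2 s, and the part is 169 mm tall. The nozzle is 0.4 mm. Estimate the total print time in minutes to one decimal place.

Extrusion cross-section: 0.27 × 0.74 → 0.1998 mm².
Toolpath length = 51.2 cm³ / 0.1998 mm² = 51200 / 0.1998 = 256256.3 mm.
Extrusion time = 256256.3 / 142 = 1804.6 s.
Number of layers: 169 / 0.27 → 626 (rounded up).
Layer-change overhead = 626 × 2 = 1252 s.
Total = 1804.6 + 1252 = 3056.6 s = 50.9 minutes.

50.9 minutes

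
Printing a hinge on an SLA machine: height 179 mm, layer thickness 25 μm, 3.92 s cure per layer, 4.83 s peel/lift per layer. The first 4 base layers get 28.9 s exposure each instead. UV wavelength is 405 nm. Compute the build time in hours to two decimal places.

17.43 hours

Layer count = ceil(179 / 0.025) = 7160.
Burn-in layers = 4 × (28.9 + 4.83), so 134.92 s.
Regular layers = 7156 × (3.92 + 4.83), so 62615 s.
Sum: 134.92 + 62615 = 62749.92 s → 17.43 hours.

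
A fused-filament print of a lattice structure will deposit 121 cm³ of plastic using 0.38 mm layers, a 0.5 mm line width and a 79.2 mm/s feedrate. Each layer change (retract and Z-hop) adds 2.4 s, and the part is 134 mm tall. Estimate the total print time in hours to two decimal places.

2.47 hours

Extrusion cross-section: 0.38 × 0.5 → 0.19 mm².
Toolpath length = 121 cm³ / 0.19 mm² = 121000 / 0.19 = 636842.1 mm.
Time extruding = 636842.1 / 79.2 = 8040.9 s.
Layer count = ceil(134 / 0.38) = 353.
Non-print overhead = 353 × 2.4, so 847.2 s.
Total = 8040.9 + 847.2 = 8888.1 s = 2.47 hours.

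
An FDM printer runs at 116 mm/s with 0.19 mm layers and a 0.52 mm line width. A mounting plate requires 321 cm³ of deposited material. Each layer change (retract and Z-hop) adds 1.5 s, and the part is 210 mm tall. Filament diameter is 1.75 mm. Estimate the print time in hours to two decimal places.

8.24 hours

Line area = 0.19 × 0.52 = 0.0988 mm².
Path length: 321000 mm³ / 0.0988 mm² → 3248987.9 mm.
Extrusion time = 3248987.9 / 116, so 28008.5 s.
Number of layers: 210 / 0.19 → 1106 (rounded up).
Layer-change overhead = 1106 × 1.5, so 1659 s.
Total = 28008.5 + 1659 = 29667.5 s = 8.24 hours.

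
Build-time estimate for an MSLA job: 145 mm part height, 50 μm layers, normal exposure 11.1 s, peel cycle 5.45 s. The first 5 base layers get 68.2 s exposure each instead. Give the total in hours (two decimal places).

13.41 hours

Layer count = ceil(145 / 0.05) = 2900.
Burn-in layers = 5 × (68.2 + 5.45) = 368.25 s.
Normal layers = 2895 × (11.1 + 5.45) = 47912.25 s.
Sum: 368.25 + 47912.25 = 48280.5 s → 13.41 hours.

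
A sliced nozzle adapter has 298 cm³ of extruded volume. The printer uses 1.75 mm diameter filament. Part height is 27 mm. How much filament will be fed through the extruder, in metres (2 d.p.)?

123.89 m

Cross-section of 1.75 mm filament: π·(1.75/2)² = 2.4053 mm².
Length = 298 cm³ / 2.4053 mm² = 298000 / 2.4053 = 123893.07 mm = 123.89 m.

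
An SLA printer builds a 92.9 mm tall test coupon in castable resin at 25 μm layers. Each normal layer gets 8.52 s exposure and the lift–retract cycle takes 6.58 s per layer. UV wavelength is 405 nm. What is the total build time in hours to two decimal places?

Layers = ⌈92.9/0.025⌉ = 3716.
Per-layer time: 8.52 + 6.58 → 15.1 s.
Total = 3716 × 15.1 = 56111.6 s = 15.59 hours.

15.59 hours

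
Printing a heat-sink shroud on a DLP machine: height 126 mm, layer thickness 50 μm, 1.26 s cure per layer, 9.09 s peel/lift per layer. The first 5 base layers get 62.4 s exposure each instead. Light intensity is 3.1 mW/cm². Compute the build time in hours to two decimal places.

Number of layers: 126 / 0.05 → 2520 (rounded up).
Burn-in layers: 5 × (62.4 + 9.09) → 357.45 s.
Normal layers = 2515 × (1.26 + 9.09) = 26030.25 s.
Sum: 357.45 + 26030.25 = 26387.7 s → 7.33 hours.

7.33 hours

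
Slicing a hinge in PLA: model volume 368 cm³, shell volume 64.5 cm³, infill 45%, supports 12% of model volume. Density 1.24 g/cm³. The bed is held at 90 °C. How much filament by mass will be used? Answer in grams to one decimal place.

Volume inside the shell = 368 − 64.5 = 303.5 cm³.
Infill volume = 0.45 × 303.5, so 136.575 cm³.
Support = 0.12 × 368 = 44.16 cm³.
Total printed volume = 64.5 + 136.575 + 44.16, so 245.235 cm³.
Mass: 245.235 × 1.24 → 304.0914 g.

304.1 g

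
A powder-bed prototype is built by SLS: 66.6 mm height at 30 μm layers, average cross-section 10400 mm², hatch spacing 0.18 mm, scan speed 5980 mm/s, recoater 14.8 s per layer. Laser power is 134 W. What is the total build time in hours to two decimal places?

Layer count = ceil(66.6 / 0.03) = 2220.
Hatch length per layer: 10400 / 0.18 → 57777.8 mm.
Per-layer scan time = 57777.8 / 5980 = 9.6618 s.
Layer cycle = 9.6618 + 14.8 = 24.4618 s.
2220 layers × 24.4618 s/layer = 54305.196 s, i.e. 15.08 hours.

15.08 hours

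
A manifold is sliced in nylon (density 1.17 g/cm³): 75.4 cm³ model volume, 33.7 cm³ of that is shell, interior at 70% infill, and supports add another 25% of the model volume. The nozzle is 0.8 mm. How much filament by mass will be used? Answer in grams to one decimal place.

Volume inside the shell = 75.4 − 33.7 = 41.7 cm³.
Deposited infill = 0.70 × 41.7, so 29.19 cm³.
Support = 0.25 × 75.4, so 18.85 cm³.
Total extruded = 33.7 + 29.19 + 18.85, so 81.74 cm³.
Mass = 81.74 × 1.17 = 95.6358 g.

95.6 g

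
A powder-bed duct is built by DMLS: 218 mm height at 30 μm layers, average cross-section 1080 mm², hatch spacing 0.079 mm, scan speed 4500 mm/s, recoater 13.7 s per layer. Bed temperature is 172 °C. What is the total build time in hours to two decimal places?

Number of layers: 218 / 0.03 → 7267 (rounded up).
Per-layer scan distance = 1080 / 0.079 = 13670.9 mm.
Per-layer scan time: 13670.9 / 4500 → 3.038 s.
Per-layer time = 3.038 + 13.7, so 16.738 s.
7267 layers × 16.738 s/layer = 121635.046 s, i.e. 33.79 hours.

33.79 hours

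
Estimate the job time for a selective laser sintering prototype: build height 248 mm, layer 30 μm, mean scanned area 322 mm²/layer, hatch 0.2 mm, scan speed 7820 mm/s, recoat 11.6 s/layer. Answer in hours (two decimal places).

27.11 hours

Number of layers: 248 / 0.03 → 8267 (rounded up).
Scan path per layer = 322 / 0.2, so 1610 mm.
Laser time per layer = 1610 / 7820, so 0.2059 s.
Layer cycle: 0.2059 + 11.6 → 11.8059 s.
Total: 8267 × 11.8059 s = 97599.3753 s → 27.11 hours.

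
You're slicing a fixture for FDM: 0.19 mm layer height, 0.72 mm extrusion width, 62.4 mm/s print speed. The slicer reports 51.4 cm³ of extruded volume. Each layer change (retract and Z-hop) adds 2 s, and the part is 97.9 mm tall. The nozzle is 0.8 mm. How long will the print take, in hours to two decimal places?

Line area = 0.19 × 0.72 = 0.1368 mm².
Toolpath length = 51.4 cm³ / 0.1368 mm² = 51400 / 0.1368 = 375731 mm.
Print-move time: 375731 / 62.4 → 6021.3 s.
Number of layers: 97.9 / 0.19 → 516 (rounded up).
Z-hop total = 516 × 2, so 1032 s.
Total = 6021.3 + 1032 = 7053.3 s = 1.96 hours.

1.96 hours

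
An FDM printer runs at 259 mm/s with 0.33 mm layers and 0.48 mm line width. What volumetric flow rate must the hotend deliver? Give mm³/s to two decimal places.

41.03

Bead cross-section = 0.33 × 0.48 = 0.1584 mm².
Volumetric flow = 259 × 0.1584 = 41.03 mm³/s.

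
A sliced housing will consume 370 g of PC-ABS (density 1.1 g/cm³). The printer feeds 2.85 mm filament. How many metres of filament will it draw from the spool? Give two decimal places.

52.73 m

Extruded volume: 370/1.1 = 336.3636 cm³ (336363.6 mm³).
A = π r² = π × 1.425² = 6.3794 mm².
Length = 336363.6 / 6.3794 = 52726.53 mm = 52.73 m.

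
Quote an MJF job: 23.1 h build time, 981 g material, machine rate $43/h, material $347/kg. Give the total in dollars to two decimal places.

Time charge = 43 × 23.1, so $993.30.
Material charge: 347 × 981/1000 → $340.407.
Job cost: 993.30 + 340.407 = 1333.707 ≈ $1333.71.

$1333.71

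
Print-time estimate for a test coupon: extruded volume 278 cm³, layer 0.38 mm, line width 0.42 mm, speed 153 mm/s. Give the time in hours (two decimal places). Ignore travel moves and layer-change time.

Bead cross-section = 0.38 × 0.42 = 0.1596 mm².
Total extruded path = 278000/0.1596 = 1741854.6 mm.
Time extruding = 1741854.6 / 153, so 11384.7 s.
That's 11384.7 s → 3.16 hours.

3.16 hours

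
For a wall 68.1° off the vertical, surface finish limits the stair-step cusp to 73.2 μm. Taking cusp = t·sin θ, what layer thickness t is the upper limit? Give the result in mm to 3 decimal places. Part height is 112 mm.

t = h_c / sin θ = 0.0732 / 0.9278 = 0.079 mm.

0.079 mm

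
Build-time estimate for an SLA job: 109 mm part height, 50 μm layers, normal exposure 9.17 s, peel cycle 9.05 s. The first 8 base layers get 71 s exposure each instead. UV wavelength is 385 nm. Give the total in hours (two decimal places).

Layer count = ceil(109 / 0.05) = 2180.
Bottom layers = 8 × (71 + 9.05), so 640.4 s.
Remaining layers = 2172 × (9.17 + 9.05), so 39573.84 s.
Sum: 640.4 + 39573.84 = 40214.24 s → 11.17 hours.

11.17 hours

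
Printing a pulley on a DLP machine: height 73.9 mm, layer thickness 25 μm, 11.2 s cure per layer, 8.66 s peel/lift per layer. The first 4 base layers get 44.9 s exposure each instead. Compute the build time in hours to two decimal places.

16.34 hours

Layer count = ceil(73.9 / 0.025) = 2956.
Bottom layers = 4 × (44.9 + 8.66), so 214.24 s.
Normal layers = 2952 × (11.2 + 8.66) = 58626.72 s.
Total = 214.24 + 58626.72 = 58840.96 s = 16.34 hours.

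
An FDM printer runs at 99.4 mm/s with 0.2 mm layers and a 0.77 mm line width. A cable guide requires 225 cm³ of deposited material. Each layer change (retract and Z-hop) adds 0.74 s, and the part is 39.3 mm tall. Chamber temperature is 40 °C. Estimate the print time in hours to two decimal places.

4.12 hours

Extrusion cross-section = 0.2 × 0.77 = 0.154 mm².
Total extruded path = 225000/0.154 = 1461039 mm.
Extrusion time = 1461039 / 99.4, so 14698.6 s.
Layers = ⌈39.3/0.2⌉ = 197.
Layer-change overhead = 197 × 0.74 = 145.78 s.
Total = 14698.6 + 145.78 = 14844.38 s = 4.12 hours.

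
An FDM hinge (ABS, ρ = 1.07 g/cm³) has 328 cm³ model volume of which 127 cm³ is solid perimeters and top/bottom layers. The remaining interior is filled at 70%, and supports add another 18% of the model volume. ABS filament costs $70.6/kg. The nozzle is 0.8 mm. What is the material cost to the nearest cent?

Interior volume = 328 − 127, so 201 cm³.
Infill volume = 0.70 × 201, so 140.7 cm³.
Support: 0.18 × 328 → 59.04 cm³.
Total printed volume: 127 + 140.7 + 59.04 → 326.74 cm³.
Mass: 326.74 × 1.07 → 349.6118 g.
At $70.6/kg: 349.6118/1000 × 70.6 = $24.68.

$24.68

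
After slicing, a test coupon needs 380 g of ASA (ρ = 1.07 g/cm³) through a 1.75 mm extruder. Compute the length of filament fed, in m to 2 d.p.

147.65 m

Volume = 380 g / 1.07 g·cm⁻³ = 355.1402 cm³ = 355140.2 mm³.
Cross-section of 1.75 mm filament: π·(1.75/2)² = 2.4053 mm².
L = V/A = 355140.2/2.4053 = 147649.03 mm → 147.65 m.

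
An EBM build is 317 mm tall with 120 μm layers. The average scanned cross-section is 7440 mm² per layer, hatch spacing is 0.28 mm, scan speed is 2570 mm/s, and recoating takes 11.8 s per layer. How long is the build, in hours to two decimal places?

16.25 hours

Number of layers: 317 / 0.12 → 2642 (rounded up).
Hatch length per layer: 7440 / 0.28 → 26571.4 mm.
Scan time per layer = 26571.4 / 2570 = 10.3391 s.
Per-layer time = 10.3391 + 11.8, so 22.1391 s.
Build time = 2642 × 22.1391 = 58491.5022 s = 16.25 hours.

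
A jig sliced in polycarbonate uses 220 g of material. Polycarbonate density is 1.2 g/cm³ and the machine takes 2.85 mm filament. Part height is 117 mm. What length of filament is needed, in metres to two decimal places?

Volume = 220 g / 1.2 g·cm⁻³ = 183.3333 cm³ = 183333.3 mm³.
Cross-section of 2.85 mm filament: π·(2.85/2)² = 6.3794 mm².
Length = 183333.3 / 6.3794 = 28738.33 mm = 28.74 m.

28.74 m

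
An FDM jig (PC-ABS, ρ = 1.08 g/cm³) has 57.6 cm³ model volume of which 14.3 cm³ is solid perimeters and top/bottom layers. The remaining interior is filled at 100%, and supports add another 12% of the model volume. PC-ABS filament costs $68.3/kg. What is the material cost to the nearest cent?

$4.76

Infill region: 57.6 − 14.3 → 43.3 cm³.
Deposited infill: 1.00 × 43.3 → 43.3 cm³.
Support: 0.12 × 57.6 → 6.912 cm³.
Deposited volume: 14.3 + 43.3 + 6.912 → 64.512 cm³.
Mass: 64.512 × 1.08 → 69.67296 g.
At $68.3/kg: 69.67296/1000 × 68.3 = $4.76.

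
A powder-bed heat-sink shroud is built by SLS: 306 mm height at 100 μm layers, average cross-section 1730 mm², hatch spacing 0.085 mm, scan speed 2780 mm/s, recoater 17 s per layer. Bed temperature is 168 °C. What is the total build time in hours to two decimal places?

Number of layers: 306 / 0.1 → 3060 (rounded up).
Scan path per layer = 1730 / 0.085, so 20352.9 mm.
Per-layer scan time = 20352.9 / 2780, so 7.3212 s.
Time per layer: 7.3212 + 17 → 24.3212 s.
Build time = 3060 × 24.3212 = 74422.872 s = 20.67 hours.

20.67 hours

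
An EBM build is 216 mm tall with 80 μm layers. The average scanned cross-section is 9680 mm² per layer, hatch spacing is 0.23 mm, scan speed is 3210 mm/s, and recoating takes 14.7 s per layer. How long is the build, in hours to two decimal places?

20.86 hours

Layer count = ceil(216 / 0.08) = 2700.
Hatch length per layer: 9680 / 0.23 → 42087 mm.
Per-layer scan time = 42087 / 3210 = 13.1112 s.
Per-layer time: 13.1112 + 14.7 → 27.8112 s.
2700 layers × 27.8112 s/layer = 75090.24 s, i.e. 20.86 hours.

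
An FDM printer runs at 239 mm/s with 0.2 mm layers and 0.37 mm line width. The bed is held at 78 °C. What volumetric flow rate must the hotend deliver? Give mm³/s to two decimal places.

17.69

A: 0.2 × 0.37 → 0.074 mm².
Volumetric flow = 239 × 0.074 = 17.69 mm³/s.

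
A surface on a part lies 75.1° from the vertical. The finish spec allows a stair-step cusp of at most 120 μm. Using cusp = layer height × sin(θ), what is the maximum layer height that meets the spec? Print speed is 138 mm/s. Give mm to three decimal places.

0.124 mm

t = h_c / sin θ = 0.12 / 0.9664 = 0.124 mm.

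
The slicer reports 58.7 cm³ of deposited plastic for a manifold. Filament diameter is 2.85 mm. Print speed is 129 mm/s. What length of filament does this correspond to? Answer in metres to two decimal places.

A = π r² = π × 1.425² = 6.3794 mm².
Length = 58.7 cm³ / 6.3794 mm² = 58700 / 6.3794 = 9201.49 mm = 9.20 m.

9.20 m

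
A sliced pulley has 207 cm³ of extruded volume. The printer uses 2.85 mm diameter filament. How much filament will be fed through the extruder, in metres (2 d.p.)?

Filament cross-section = π × (2.85/2)² = 6.3794 mm².
Length = 207 cm³ / 6.3794 mm² = 207000 / 6.3794 = 32448.19 mm = 32.45 m.

32.45 m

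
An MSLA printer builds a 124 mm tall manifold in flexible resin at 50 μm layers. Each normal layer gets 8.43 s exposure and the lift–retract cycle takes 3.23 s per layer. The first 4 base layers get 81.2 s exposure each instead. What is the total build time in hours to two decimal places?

8.11 hours

Layers = ⌈124/0.05⌉ = 2480.
Burn-in layers = 4 × (81.2 + 3.23) = 337.72 s.
Normal layers = 2476 × (8.43 + 3.23) = 28870.16 s.
Total = 337.72 + 28870.16 = 29207.88 s = 8.11 hours.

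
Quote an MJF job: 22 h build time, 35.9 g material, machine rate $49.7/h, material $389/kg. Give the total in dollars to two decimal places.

Time charge = 49.7 × 22 = $1093.40.
Feedstock cost = 389 × 35.9/1000 = $13.9651.
Job cost: 1093.40 + 13.9651 = 1107.3651 ≈ $1107.37.

$1107.37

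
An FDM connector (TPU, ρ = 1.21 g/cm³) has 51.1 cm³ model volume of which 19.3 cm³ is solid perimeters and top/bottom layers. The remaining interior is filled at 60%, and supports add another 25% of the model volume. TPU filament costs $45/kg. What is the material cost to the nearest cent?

Interior volume: 51.1 − 19.3 → 31.8 cm³.
Infill volume: 0.60 × 31.8 → 19.08 cm³.
Support = 0.25 × 51.1 = 12.775 cm³.
Total extruded = 19.3 + 19.08 + 12.775 = 51.155 cm³.
Mass: 51.155 × 1.21 → 61.89755 g.
Cost = 61.89755 g / 1000 × $45/kg = $2.79.

$2.79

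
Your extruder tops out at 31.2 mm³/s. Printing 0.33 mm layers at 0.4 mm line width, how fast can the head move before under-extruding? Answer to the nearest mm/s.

236 mm/s

Extrusion cross-section = 0.33 × 0.4 = 0.132 mm².
v_max = Q/A = 31.2/0.132 = 236.36 mm/s → 236 mm/s.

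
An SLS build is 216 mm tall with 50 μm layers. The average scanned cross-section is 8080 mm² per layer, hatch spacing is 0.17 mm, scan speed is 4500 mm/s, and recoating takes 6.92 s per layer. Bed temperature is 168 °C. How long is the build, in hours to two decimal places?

20.98 hours

Layers = ⌈216/0.05⌉ = 4320.
Hatch length per layer = 8080 / 0.17 = 47529.4 mm.
Per-layer scan time: 47529.4 / 4500 → 10.5621 s.
Per-layer time: 10.5621 + 6.92 → 17.4821 s.
4320 layers × 17.4821 s/layer = 75522.672 s, i.e. 20.98 hours.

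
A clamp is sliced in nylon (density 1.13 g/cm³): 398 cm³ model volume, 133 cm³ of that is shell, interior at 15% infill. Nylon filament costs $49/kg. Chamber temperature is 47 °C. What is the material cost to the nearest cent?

Interior volume = 398 − 133, so 265 cm³.
Infill volume: 0.15 × 265 → 39.75 cm³.
Deposited volume = 133 + 39.75 = 172.75 cm³.
Mass = 172.75 × 1.13 = 195.2075 g.
At $49/kg: 195.2075/1000 × 49 = $9.57.

$9.57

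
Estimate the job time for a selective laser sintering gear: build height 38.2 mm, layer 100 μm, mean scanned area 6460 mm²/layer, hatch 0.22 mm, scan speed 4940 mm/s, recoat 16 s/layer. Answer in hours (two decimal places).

Layers = ⌈38.2/0.1⌉ = 382.
Scan path per layer = 6460 / 0.22 = 29363.6 mm.
Laser time per layer = 29363.6 / 4940, so 5.944 s.
Layer cycle: 5.944 + 16 → 21.944 s.
Build time = 382 × 21.944 = 8382.608 s = 2.33 hours.

2.33 hours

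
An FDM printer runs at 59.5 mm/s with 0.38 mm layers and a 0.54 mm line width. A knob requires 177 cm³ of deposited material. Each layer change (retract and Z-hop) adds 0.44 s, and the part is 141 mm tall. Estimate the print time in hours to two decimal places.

4.07 hours

Line area = 0.38 × 0.54 = 0.2052 mm².
Toolpath length = 177 cm³ / 0.2052 mm² = 177000 / 0.2052 = 862573.1 mm.
Time extruding = 862573.1 / 59.5, so 14497 s.
Layer count = ceil(141 / 0.38) = 372.
Layer-change overhead = 372 × 0.44, so 163.68 s.
Total = 14497 + 163.68 = 14660.68 s = 4.07 hours.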